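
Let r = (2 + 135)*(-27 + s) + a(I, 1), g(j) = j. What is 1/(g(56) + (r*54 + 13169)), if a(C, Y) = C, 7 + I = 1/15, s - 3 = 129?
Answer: 5/3948203 ≈ 1.2664e-6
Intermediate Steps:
s = 132 (s = 3 + 129 = 132)
I = -104/15 (I = -7 + 1/15 = -104/15 ≈ -6.9333)
r = 215671/15 (r = (2 + 135)*(-27 + 132) - 104/15 = 137*105 - 104/15 = 14385 - 104/15 = 215671/15 ≈ 14378.)
1/(g(56) + (r*54 + 13169)) = 1/(56 + ((215671/15)*54 + 13169)) = 1/(56 + (3882078/5 + 13169)) = 1/(56 + 3947923/5) = 1/(3948203/5) = 5/3948203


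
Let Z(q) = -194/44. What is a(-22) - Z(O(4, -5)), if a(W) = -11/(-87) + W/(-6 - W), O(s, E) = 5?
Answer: 24197/7656 ≈ 3.1605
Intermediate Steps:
Z(q) = -97/22 (Z(q) = -194*1/44 = -97/22)
a(W) = 11/87 + W/(-6 - W) (a(W) = -11*(-1/87) + W/(-6 - W) = 11/87 + W/(-6 - W))
a(-22) - Z(O(4, -5)) = 2*(33 - 38*(-22))/(87*(6 - 22)) - 1*(-97/22) = (2/87)*(33 + 836)/(-16) + 97/22 = (2/87)*(-1/16)*869 + 97/22 = -869/696 + 97/22 = 24197/7656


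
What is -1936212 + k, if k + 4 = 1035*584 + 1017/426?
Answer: -189111853/142 ≈ -1.3318e+6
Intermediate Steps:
k = 85830251/142 (k = -4 + (1035*584 + 1017/426) = -4 + (604440 + 1017*(1/426)) = -4 + (604440 + 339/142) = -4 + 85830819/142 = 85830251/142 ≈ 6.0444e+5)
-1936212 + k = -1936212 + 85830251/142 = -189111853/142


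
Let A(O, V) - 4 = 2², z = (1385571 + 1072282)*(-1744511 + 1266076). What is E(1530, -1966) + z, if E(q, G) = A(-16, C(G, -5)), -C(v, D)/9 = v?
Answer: -1175922900047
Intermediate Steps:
C(v, D) = -9*v
z = -1175922900055 (z = 2457853*(-478435) = -1175922900055)
A(O, V) = 8 (A(O, V) = 4 + 2² = 4 + 4 = 8)
E(q, G) = 8
E(1530, -1966) + z = 8 - 1175922900055 = -1175922900047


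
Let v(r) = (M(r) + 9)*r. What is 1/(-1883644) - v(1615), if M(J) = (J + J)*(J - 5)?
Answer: -15819782316283541/1883644 ≈ -8.3985e+9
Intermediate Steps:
M(J) = 2*J*(-5 + J) (M(J) = (2*J)*(-5 + J) = 2*J*(-5 + J))
v(r) = r*(9 + 2*r*(-5 + r)) (v(r) = (2*r*(-5 + r) + 9)*r = (9 + 2*r*(-5 + r))*r = r*(9 + 2*r*(-5 + r)))
1/(-1883644) - v(1615) = 1/(-1883644) - 1615*(9 + 2*1615*(-5 + 1615)) = -1/1883644 - 1615*(9 + 2*1615*1610) = -1/1883644 - 1615*(9 + 5200300) = -1/1883644 - 1615*5200309 = -1/1883644 - 1*8398499035 = -1/1883644 - 8398499035 = -15819782316283541/1883644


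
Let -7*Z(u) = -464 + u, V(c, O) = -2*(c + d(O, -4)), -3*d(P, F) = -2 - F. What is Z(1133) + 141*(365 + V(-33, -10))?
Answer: 426044/7 ≈ 60863.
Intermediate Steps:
d(P, F) = 2/3 + F/3 (d(P, F) = -(-2 - F)/3 = 2/3 + F/3)
V(c, O) = 4/3 - 2*c (V(c, O) = -2*(c + (2/3 + (1/3)*(-4))) = -2*(c + (2/3 - 4/3)) = -2*(c - 2/3) = -2*(-2/3 + c) = 4/3 - 2*c)
Z(u) = 464/7 - u/7 (Z(u) = -(-464 + u)/7 = 464/7 - u/7)
Z(1133) + 141*(365 + V(-33, -10)) = (464/7 - 1/7*1133) + 141*(365 + (4/3 - 2*(-33))) = (464/7 - 1133/7) + 141*(365 + (4/3 + 66)) = -669/7 + 141*(365 + 202/3) = -669/7 + 141*(1297/3) = -669/7 + 60959 = 426044/7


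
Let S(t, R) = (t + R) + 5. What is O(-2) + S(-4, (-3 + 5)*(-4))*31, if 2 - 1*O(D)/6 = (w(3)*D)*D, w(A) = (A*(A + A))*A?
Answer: -1501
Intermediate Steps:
S(t, R) = 5 + R + t (S(t, R) = (R + t) + 5 = 5 + R + t)
w(A) = 2*A**3 (w(A) = (A*(2*A))*A = (2*A**2)*A = 2*A**3)
O(D) = 12 - 324*D**2 (O(D) = 12 - 6*(2*3**3)*D*D = 12 - 6*(2*27)*D*D = 12 - 6*54*D*D = 12 - 324*D**2)
O(-2) + S(-4, (-3 + 5)*(-4))*31 = (12 - 324*(-2)**2) + (5 + (-3 + 5)*(-4) - 4)*31 = (12 - 324*4) + (5 + 2*(-4) - 4)*31 = (12 - 1296) + (5 - 8 - 4)*31 = -1284 - 7*31 = -1284 - 217 = -1501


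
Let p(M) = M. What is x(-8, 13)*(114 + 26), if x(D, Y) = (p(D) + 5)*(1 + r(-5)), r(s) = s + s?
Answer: 3780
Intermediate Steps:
r(s) = 2*s
x(D, Y) = -45 - 9*D (x(D, Y) = (D + 5)*(1 + 2*(-5)) = (5 + D)*(1 - 10) = (5 + D)*(-9) = -45 - 9*D)
x(-8, 13)*(114 + 26) = (-45 - 9*(-8))*(114 + 26) = (-45 + 72)*140 = 27*140 = 3780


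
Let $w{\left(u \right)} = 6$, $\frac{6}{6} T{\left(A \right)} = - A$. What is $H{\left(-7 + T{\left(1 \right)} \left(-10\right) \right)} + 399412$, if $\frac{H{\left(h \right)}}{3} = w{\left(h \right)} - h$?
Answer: $399421$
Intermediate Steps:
$T{\left(A \right)} = - A$
$H{\left(h \right)} = 18 - 3 h$ ($H{\left(h \right)} = 3 \left(6 - h\right) = 18 - 3 h$)
$H{\left(-7 + T{\left(1 \right)} \left(-10\right) \right)} + 399412 = \left(18 - 3 \left(-7 + \left(-1\right) 1 \left(-10\right)\right)\right) + 399412 = \left(18 - 3 \left(-7 - -10\right)\right) + 399412 = \left(18 - 3 \left(-7 + 10\right)\right) + 399412 = \left(18 - 9\right) + 399412 = 9 + 399412 = 399421$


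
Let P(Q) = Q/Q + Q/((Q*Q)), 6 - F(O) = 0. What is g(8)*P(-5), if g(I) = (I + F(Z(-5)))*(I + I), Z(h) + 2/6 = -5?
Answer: 896/5 ≈ 179.20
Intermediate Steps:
Z(h) = -16/3 (Z(h) = -⅓ - 5 = -16/3)
F(O) = 6 (F(O) = 6 - 1*0 = 6 + 0 = 6)
P(Q) = 1 + 1/Q (P(Q) = 1 + Q/(Q²) = 1 + Q/Q² = 1 + 1/Q)
g(I) = 2*I*(6 + I) (g(I) = (I + 6)*(I + I) = (6 + I)*(2*I) = 2*I*(6 + I))
g(8)*P(-5) = (2*8*(6 + 8))*((1 - 5)/(-5)) = (2*8*14)*(-⅕*(-4)) = 224*(⅘) = 896/5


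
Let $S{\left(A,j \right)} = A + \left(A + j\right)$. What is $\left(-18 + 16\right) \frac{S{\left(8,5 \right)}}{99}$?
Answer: $- \frac{14}{33} \approx -0.42424$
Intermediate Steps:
$S{\left(A,j \right)} = j + 2 A$
$\left(-18 + 16\right) \frac{S{\left(8,5 \right)}}{99} = \left(-18 + 16\right) \frac{5 + 2 \cdot 8}{99} = - 2 \left(5 + 16\right) \frac{1}{99} = - 2 \cdot 21 \cdot \frac{1}{99} = \left(-2\right) \frac{7}{33} = - \frac{14}{33}$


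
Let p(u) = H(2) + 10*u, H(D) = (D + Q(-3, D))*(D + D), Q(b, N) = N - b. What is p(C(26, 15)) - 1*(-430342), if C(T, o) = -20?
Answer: 430170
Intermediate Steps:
H(D) = 2*D*(3 + 2*D) (H(D) = (D + (D - 1*(-3)))*(D + D) = (D + (D + 3))*(2*D) = (D + (3 + D))*(2*D) = (3 + 2*D)*(2*D) = 2*D*(3 + 2*D))
p(u) = 28 + 10*u (p(u) = 2*2*(3 + 2*2) + 10*u = 2*2*(3 + 4) + 10*u = 2*2*7 + 10*u = 28 + 10*u)
p(C(26, 15)) - 1*(-430342) = (28 + 10*(-20)) - 1*(-430342) = (28 - 200) + 430342 = -172 + 430342 = 430170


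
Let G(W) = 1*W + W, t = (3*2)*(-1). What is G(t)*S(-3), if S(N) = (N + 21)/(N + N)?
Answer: 36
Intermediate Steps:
t = -6 (t = 6*(-1) = -6)
S(N) = (21 + N)/(2*N) (S(N) = (21 + N)/((2*N)) = (21 + N)*(1/(2*N)) = (21 + N)/(2*N))
G(W) = 2*W (G(W) = W + W = 2*W)
G(t)*S(-3) = (2*(-6))*((½)*(21 - 3)/(-3)) = -6*(-1)*18/3 = -12*(-3) = 36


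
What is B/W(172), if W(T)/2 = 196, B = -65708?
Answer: -16427/98 ≈ -167.62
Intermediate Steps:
W(T) = 392 (W(T) = 2*196 = 392)
B/W(172) = -65708/392 = -65708*1/392 = -16427/98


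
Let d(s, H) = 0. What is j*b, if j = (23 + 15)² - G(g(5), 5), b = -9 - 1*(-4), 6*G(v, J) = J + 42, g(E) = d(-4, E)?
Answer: -43085/6 ≈ -7180.8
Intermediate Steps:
g(E) = 0
G(v, J) = 7 + J/6 (G(v, J) = (J + 42)/6 = (42 + J)/6 = 7 + J/6)
b = -5 (b = -9 + 4 = -5)
j = 8617/6 (j = (23 + 15)² - (7 + (⅙)*5) = 38² - (7 + ⅚) = 1444 - 1*47/6 = 1444 - 47/6 = 8617/6 ≈ 1436.2)
j*b = (8617/6)*(-5) = -43085/6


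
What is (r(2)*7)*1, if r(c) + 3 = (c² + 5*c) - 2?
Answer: 63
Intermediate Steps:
r(c) = -5 + c² + 5*c (r(c) = -3 + ((c² + 5*c) - 2) = -3 + (-2 + c² + 5*c) = -5 + c² + 5*c)
(r(2)*7)*1 = ((-5 + 2² + 5*2)*7)*1 = ((-5 + 4 + 10)*7)*1 = (9*7)*1 = 63*1 = 63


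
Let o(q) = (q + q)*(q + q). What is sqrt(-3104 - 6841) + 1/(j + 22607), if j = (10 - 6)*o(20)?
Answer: 1/29007 + 3*I*sqrt(1105) ≈ 3.4474e-5 + 99.725*I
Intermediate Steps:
o(q) = 4*q**2 (o(q) = (2*q)*(2*q) = 4*q**2)
j = 6400 (j = (10 - 6)*(4*20**2) = 4*(4*400) = 4*1600 = 6400)
sqrt(-3104 - 6841) + 1/(j + 22607) = sqrt(-3104 - 6841) + 1/(6400 + 22607) = sqrt(-9945) + 1/29007 = 3*I*sqrt(1105) + 1/29007 = 1/29007 + 3*I*sqrt(1105)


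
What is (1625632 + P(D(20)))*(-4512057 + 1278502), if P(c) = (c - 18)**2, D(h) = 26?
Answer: -5256777429280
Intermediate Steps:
P(c) = (-18 + c)**2
(1625632 + P(D(20)))*(-4512057 + 1278502) = (1625632 + (-18 + 26)**2)*(-4512057 + 1278502) = (1625632 + 8**2)*(-3233555) = (1625632 + 64)*(-3233555) = 1625696*(-3233555) = -5256777429280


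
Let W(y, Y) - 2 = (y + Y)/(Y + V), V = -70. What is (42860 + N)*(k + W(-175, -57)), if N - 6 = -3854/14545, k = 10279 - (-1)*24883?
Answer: 4385052817296/2909 ≈ 1.5074e+9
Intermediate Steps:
k = 35162 (k = 10279 - 1*(-24883) = 10279 + 24883 = 35162)
N = 83416/14545 (N = 6 - 3854/14545 = 83416/14545 ≈ 5.7350)
W(y, Y) = 2 + (Y + y)/(-70 + Y) (W(y, Y) = 2 + (y + Y)/(Y - 70) = 2 + (Y + y)/(-70 + Y))
(42860 + N)*(k + W(-175, -57)) = (42860 + 83416/14545)*(35162 + (-140 - 175 + 3*(-57))/(-70 - 57)) = 623482116*(35162 + (-140 - 175 - 171)/(-127))/14545 = 623482116*(35162 - 1/127*(-486))/14545 = 623482116*(35162 + 486/127)/14545 = (623482116/14545)*(4466060/127) = 4385052817296/2909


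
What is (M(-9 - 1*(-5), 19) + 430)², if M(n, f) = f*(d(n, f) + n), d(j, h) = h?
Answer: 511225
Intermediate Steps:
M(n, f) = f*(f + n)
(M(-9 - 1*(-5), 19) + 430)² = (19*(19 + (-9 - 1*(-5))) + 430)² = (19*(19 + (-9 + 5)) + 430)² = (19*(19 - 4) + 430)² = (19*15 + 430)² = (285 + 430)² = 715² = 511225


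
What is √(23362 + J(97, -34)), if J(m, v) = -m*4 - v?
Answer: 4*√1438 ≈ 151.68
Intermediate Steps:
J(m, v) = -v - 4*m (J(m, v) = -4*m - v = -v - 4*m)
√(23362 + J(97, -34)) = √(23362 + (-1*(-34) - 4*97)) = √(23362 + (34 - 388)) = √(23362 - 354) = √23008 = 4*√1438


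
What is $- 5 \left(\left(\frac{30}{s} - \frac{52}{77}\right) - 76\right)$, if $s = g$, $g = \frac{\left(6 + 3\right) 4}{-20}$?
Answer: $\frac{107810}{231} \approx 466.71$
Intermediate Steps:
$g = - \frac{9}{5}$ ($g = 9 \cdot 4 \left(- \frac{1}{20}\right) = 36 \left(- \frac{1}{20}\right) = - \frac{9}{5} \approx -1.8$)
$s = - \frac{9}{5} \approx -1.8$
$- 5 \left(\left(\frac{30}{s} - \frac{52}{77}\right) - 76\right) = - 5 \left(\left(\frac{30}{- \frac{9}{5}} - \frac{52}{77}\right) - 76\right) = - 5 \left(\left(30 \left(- \frac{5}{9}\right) - \frac{52}{77}\right) - 76\right) = - 5 \left(\left(- \frac{50}{3} - \frac{52}{77}\right) - 76\right) = - 5 \left(- \frac{4006}{231} - 76\right) = \left(-5\right) \left(- \frac{21562}{231}\right) = \frac{107810}{231}$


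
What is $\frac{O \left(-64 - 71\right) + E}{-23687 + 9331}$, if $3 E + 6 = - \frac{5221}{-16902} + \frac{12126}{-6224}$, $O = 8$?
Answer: $\frac{85411330489}{1132667382816} \approx 0.075407$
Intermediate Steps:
$E = - \frac{200911609}{78898536}$ ($E = -2 + \frac{- \frac{5221}{-16902} + \frac{12126}{-6224}}{3} = -2 + \frac{\left(-5221\right) \left(- \frac{1}{16902}\right) + 12126 \left(- \frac{1}{6224}\right)}{3} = -2 + \frac{\frac{5221}{16902} - \frac{6063}{3112}}{3} = -2 + \frac{1}{3} \left(- \frac{43114537}{26299512}\right) = -2 - \frac{43114537}{78898536} = - \frac{200911609}{78898536} \approx -2.5465$)
$\frac{O \left(-64 - 71\right) + E}{-23687 + 9331} = \frac{8 \left(-64 - 71\right) - \frac{200911609}{78898536}}{-23687 + 9331} = \frac{8 \left(-135\right) - \frac{200911609}{78898536}}{-14356} = \left(-1080 - \frac{200911609}{78898536}\right) \left(- \frac{1}{14356}\right) = \left(- \frac{85411330489}{78898536}\right) \left(- \frac{1}{14356}\right) = \frac{85411330489}{1132667382816}$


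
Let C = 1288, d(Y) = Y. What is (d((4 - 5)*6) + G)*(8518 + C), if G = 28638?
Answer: 280765392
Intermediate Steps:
(d((4 - 5)*6) + G)*(8518 + C) = ((4 - 5)*6 + 28638)*(8518 + 1288) = (-1*6 + 28638)*9806 = (-6 + 28638)*9806 = 28632*9806 = 280765392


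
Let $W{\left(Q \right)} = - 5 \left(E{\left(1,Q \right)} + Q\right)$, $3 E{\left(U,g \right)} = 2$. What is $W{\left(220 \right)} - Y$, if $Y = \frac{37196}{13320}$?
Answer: $- \frac{3683399}{3330} \approx -1106.1$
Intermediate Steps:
$Y = \frac{9299}{3330}$ ($Y = 37196 \cdot \frac{1}{13320} = \frac{9299}{3330} \approx 2.7925$)
$E{\left(U,g \right)} = \frac{2}{3}$ ($E{\left(U,g \right)} = \frac{1}{3} \cdot 2 = \frac{2}{3}$)
$W{\left(Q \right)} = - \frac{10}{3} - 5 Q$ ($W{\left(Q \right)} = - 5 \left(\frac{2}{3} + Q\right) = - \frac{10}{3} - 5 Q$)
$W{\left(220 \right)} - Y = \left(- \frac{10}{3} - 1100\right) - \frac{9299}{3330} = - \frac{3310}{3} - \frac{9299}{3330} = - \frac{3683399}{3330}$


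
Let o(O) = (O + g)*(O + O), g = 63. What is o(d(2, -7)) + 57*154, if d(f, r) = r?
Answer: 7994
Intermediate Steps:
o(O) = 2*O*(63 + O) (o(O) = (O + 63)*(O + O) = (63 + O)*(2*O) = 2*O*(63 + O))
o(d(2, -7)) + 57*154 = 2*(-7)*(63 - 7) + 57*154 = 2*(-7)*56 + 8778 = -784 + 8778 = 7994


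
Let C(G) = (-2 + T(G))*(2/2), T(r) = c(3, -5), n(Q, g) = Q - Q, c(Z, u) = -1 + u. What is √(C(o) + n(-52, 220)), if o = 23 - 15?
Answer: 2*I*√2 ≈ 2.8284*I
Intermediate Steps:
n(Q, g) = 0
o = 8
T(r) = -6 (T(r) = -1 - 5 = -6)
C(G) = -8 (C(G) = (-2 - 6)*(2/2) = -16/2 = -8*1 = -8)
√(C(o) + n(-52, 220)) = √(-8 + 0) = √(-8) = 2*I*√2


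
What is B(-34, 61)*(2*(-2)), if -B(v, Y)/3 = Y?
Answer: 732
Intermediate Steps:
B(v, Y) = -3*Y
B(-34, 61)*(2*(-2)) = (-3*61)*(2*(-2)) = -183*(-4) = 732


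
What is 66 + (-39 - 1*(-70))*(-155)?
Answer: -4739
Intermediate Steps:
66 + (-39 - 1*(-70))*(-155) = 66 + (-39 + 70)*(-155) = 66 + 31*(-155) = 66 - 4805 = -4739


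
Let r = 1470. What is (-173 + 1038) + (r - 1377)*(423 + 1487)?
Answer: 178495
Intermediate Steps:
(-173 + 1038) + (r - 1377)*(423 + 1487) = (-173 + 1038) + (1470 - 1377)*(423 + 1487) = 865 + 93*1910 = 865 + 177630 = 178495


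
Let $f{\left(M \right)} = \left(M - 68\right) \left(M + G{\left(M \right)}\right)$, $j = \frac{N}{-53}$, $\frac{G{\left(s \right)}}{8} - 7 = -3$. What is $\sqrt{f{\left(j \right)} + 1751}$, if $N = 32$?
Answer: $\frac{i \sqrt{1131745}}{53} \approx 20.072 i$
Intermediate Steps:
$G{\left(s \right)} = 32$ ($G{\left(s \right)} = 56 + 8 \left(-3\right) = 56 - 24 = 32$)
$j = - \frac{32}{53}$ ($j = \frac{32}{-53} = 32 \left(- \frac{1}{53}\right) = - \frac{32}{53} \approx -0.60377$)
$f{\left(M \right)} = \left(-68 + M\right) \left(32 + M\right)$ ($f{\left(M \right)} = \left(M - 68\right) \left(M + 32\right) = \left(-68 + M\right) \left(32 + M\right)$)
$\sqrt{f{\left(j \right)} + 1751} = \sqrt{\left(-2176 + \left(- \frac{32}{53}\right)^{2} - - \frac{1152}{53}\right) + 1751} = \sqrt{\left(-2176 + \frac{1024}{2809} + \frac{1152}{53}\right) + 1751} = \sqrt{- \frac{6050304}{2809} + 1751} = \sqrt{- \frac{1131745}{2809}} = \frac{i \sqrt{1131745}}{53}$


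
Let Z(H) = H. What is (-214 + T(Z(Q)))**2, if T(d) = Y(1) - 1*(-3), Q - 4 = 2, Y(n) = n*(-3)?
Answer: 45796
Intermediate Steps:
Y(n) = -3*n
Q = 6 (Q = 4 + 2 = 6)
T(d) = 0 (T(d) = -3*1 - 1*(-3) = -3 + 3 = 0)
(-214 + T(Z(Q)))**2 = (-214 + 0)**2 = (-214)**2 = 45796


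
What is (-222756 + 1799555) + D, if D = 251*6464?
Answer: 3199263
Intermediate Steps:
D = 1622464
(-222756 + 1799555) + D = (-222756 + 1799555) + 1622464 = 1576799 + 1622464 = 3199263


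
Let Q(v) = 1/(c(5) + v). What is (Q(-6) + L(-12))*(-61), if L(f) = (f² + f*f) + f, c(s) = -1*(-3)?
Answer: -50447/3 ≈ -16816.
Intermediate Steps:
c(s) = 3
Q(v) = 1/(3 + v)
L(f) = f + 2*f² (L(f) = (f² + f²) + f = 2*f² + f = f + 2*f²)
(Q(-6) + L(-12))*(-61) = (1/(3 - 6) - 12*(1 + 2*(-12)))*(-61) = (1/(-3) - 12*(1 - 24))*(-61) = (-⅓ - 12*(-23))*(-61) = (-⅓ + 276)*(-61) = (827/3)*(-61) = -50447/3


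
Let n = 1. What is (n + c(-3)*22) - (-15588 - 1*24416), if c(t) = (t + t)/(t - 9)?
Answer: 40016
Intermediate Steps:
c(t) = 2*t/(-9 + t) (c(t) = (2*t)/(-9 + t) = 2*t/(-9 + t))
(n + c(-3)*22) - (-15588 - 1*24416) = (1 + (2*(-3)/(-9 - 3))*22) - (-15588 - 1*24416) = (1 + (2*(-3)/(-12))*22) - (-15588 - 24416) = (1 + (2*(-3)*(-1/12))*22) - 1*(-40004) = (1 + (½)*22) + 40004 = (1 + 11) + 40004 = 12 + 40004 = 40016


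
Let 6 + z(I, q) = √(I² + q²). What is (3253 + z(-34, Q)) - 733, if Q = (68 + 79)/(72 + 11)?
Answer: 2514 + √7985293/83 ≈ 2548.0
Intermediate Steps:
Q = 147/83 ≈ 1.7711
z(I, q) = -6 + √(I² + q²)
(3253 + z(-34, Q)) - 733 = (3253 + (-6 + √((-34)² + (147/83)²))) - 733 = (3253 + (-6 + √(1156 + 21609/6889))) - 733 = (3253 + (-6 + √(7985293/6889))) - 733 = (3253 + (-6 + √7985293/83)) - 733 = (3247 + √7985293/83) - 733 = 2514 + √7985293/83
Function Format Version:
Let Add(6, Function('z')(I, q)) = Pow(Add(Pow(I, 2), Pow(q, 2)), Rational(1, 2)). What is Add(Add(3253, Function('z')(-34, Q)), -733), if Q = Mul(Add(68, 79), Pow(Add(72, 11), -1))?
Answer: Add(2514, Mul(Rational(1, 83), Pow(7985293, Rational(1, 2)))) ≈ 2548.0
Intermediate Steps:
Q = Rational(147, 83) (Q = Mul(147, Pow(83, -1)) = Mul(147, Rational(1, 83)) = Rational(147, 83) ≈ 1.7711)
Function('z')(I, q) = Add(-6, Pow(Add(Pow(I, 2), Pow(q, 2)), Rational(1, 2)))
Add(Add(3253, Function('z')(-34, Q)), -733) = Add(Add(3253, Add(-6, Pow(Add(Pow(-34, 2), Pow(Rational(147, 83), 2)), Rational(1, 2)))), -733) = Add(Add(3253, Add(-6, Pow(Add(1156, Rational(21609, 6889)), Rational(1, 2)))), -733) = Add(Add(3253, Add(-6, Pow(Rational(7985293, 6889), Rational(1, 2)))), -733) = Add(Add(3253, Add(-6, Mul(Rational(1, 83), Pow(7985293, Rational(1, 2))))), -733) = Add(Add(3247, Mul(Rational(1, 83), Pow(7985293, Rational(1, 2)))), -733) = Add(2514, Mul(Rational(1, 83), Pow(7985293, Rational(1, 2))))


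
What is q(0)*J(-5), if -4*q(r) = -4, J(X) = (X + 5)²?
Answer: 0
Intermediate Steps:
J(X) = (5 + X)²
q(r) = 1 (q(r) = -¼*(-4) = 1)
q(0)*J(-5) = 1*(5 - 5)² = 1*0² = 1*0 = 0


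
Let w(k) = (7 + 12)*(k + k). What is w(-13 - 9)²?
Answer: 698896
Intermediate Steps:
w(k) = 38*k (w(k) = 19*(2*k) = 38*k)
w(-13 - 9)² = (38*(-13 - 9))² = (38*(-22))² = (-836)² = 698896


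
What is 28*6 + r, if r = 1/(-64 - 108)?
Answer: 28895/172 ≈ 167.99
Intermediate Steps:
r = -1/172 (r = 1/(-172) = -1/172 ≈ -0.0058140)
28*6 + r = 28*6 - 1/172 = 168 - 1/172 = 28895/172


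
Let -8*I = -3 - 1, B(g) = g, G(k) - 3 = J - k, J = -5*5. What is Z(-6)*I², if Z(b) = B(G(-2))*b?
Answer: 30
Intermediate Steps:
J = -25
G(k) = -22 - k (G(k) = 3 + (-25 - k) = -22 - k)
Z(b) = -20*b (Z(b) = (-22 - 1*(-2))*b = (-22 + 2)*b = -20*b)
I = ½ (I = -(-3 - 1)/8 = -⅛*(-4) = ½ ≈ 0.50000)
Z(-6)*I² = (-20*(-6))*(½)² = 120*(¼) = 30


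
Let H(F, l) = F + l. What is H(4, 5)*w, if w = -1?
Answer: -9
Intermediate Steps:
H(4, 5)*w = (4 + 5)*(-1) = 9*(-1) = -9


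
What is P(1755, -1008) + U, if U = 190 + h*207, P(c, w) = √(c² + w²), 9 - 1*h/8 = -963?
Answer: 1609822 + 9*√50569 ≈ 1.6118e+6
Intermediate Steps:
h = 7776 (h = 72 - 8*(-963) = 72 + 7704 = 7776)
U = 1609822 (U = 190 + 7776*207 = 190 + 1609632 = 1609822)
P(1755, -1008) + U = √(1755² + (-1008)²) + 1609822 = √(3080025 + 1016064) + 1609822 = √4096089 + 1609822 = 9*√50569 + 1609822 = 1609822 + 9*√50569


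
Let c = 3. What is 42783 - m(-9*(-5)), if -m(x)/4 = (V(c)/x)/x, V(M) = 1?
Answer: 86635579/2025 ≈ 42783.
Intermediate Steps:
m(x) = -4/x**2 (m(x) = -4*1/x/x = -4/(x*x) = -4/x**2)
42783 - m(-9*(-5)) = 42783 - (-4)/(-9*(-5))**2 = 42783 - (-4)/45**2 = 42783 - (-4)/2025 = 42783 - 1*(-4/2025) = 42783 + 4/2025 = 86635579/2025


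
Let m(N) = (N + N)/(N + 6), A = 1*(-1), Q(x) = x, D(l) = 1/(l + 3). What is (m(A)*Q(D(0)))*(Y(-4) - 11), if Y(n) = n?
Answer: 2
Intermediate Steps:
D(l) = 1/(3 + l)
A = -1
m(N) = 2*N/(6 + N) (m(N) = (2*N)/(6 + N) = 2*N/(6 + N))
(m(A)*Q(D(0)))*(Y(-4) - 11) = ((2*(-1)/(6 - 1))/(3 + 0))*(-4 - 11) = ((2*(-1)/5)/3)*(-15) = ((2*(-1)*(⅕))*(⅓))*(-15) = -⅖*⅓*(-15) = -2/15*(-15) = 2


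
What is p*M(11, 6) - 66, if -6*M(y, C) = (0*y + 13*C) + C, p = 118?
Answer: -1718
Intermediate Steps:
M(y, C) = -7*C/3 (M(y, C) = -((0*y + 13*C) + C)/6 = -((0 + 13*C) + C)/6 = -(13*C + C)/6 = -7*C/3)
p*M(11, 6) - 66 = 118*(-7/3*6) - 66 = 118*(-14) - 66 = -1652 - 66 = -1718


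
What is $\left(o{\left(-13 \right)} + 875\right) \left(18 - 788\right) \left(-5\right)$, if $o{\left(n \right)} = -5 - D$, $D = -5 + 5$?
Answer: $3349500$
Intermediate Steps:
$D = 0$
$o{\left(n \right)} = -5$ ($o{\left(n \right)} = -5 - 0 = -5 + 0 = -5$)
$\left(o{\left(-13 \right)} + 875\right) \left(18 - 788\right) \left(-5\right) = \left(-5 + 875\right) \left(18 - 788\right) \left(-5\right) = 870 \left(-770\right) \left(-5\right) = \left(-669900\right) \left(-5\right) = 3349500$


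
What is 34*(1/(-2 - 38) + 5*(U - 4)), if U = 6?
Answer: 6783/20 ≈ 339.15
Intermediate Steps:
34*(1/(-2 - 38) + 5*(U - 4)) = 34*(1/(-2 - 38) + 5*(6 - 4)) = 34*(1/(-40) + 5*2) = 34*(-1/40 + 10) = 34*(399/40) = 6783/20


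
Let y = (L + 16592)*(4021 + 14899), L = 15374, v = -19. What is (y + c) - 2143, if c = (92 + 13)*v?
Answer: 604792582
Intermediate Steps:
c = -1995 (c = (92 + 13)*(-19) = 105*(-19) = -1995)
y = 604796720 (y = (15374 + 16592)*(4021 + 14899) = 31966*18920 = 604796720)
(y + c) - 2143 = (604796720 - 1995) - 2143 = 604794725 - 2143 = 604792582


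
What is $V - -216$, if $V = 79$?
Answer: $295$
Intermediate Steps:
$V - -216 = 79 - -216 = 79 + 216 = 295$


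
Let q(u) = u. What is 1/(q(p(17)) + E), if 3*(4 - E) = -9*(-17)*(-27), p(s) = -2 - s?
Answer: 1/1362 ≈ 0.00073421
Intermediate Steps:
E = 1381 (E = 4 - (-9*(-17))*(-27)/3 = 4 - 51*(-27) = 4 - ⅓*(-4131) = 4 + 1377 = 1381)
1/(q(p(17)) + E) = 1/((-2 - 1*17) + 1381) = 1/((-2 - 17) + 1381) = 1/(-19 + 1381) = 1/1362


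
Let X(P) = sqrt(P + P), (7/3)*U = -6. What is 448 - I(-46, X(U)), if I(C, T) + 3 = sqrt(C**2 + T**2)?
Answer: 451 - 2*sqrt(25858)/7 ≈ 405.06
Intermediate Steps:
U = -18/7 (U = (3/7)*(-6) = -18/7 ≈ -2.5714)
X(P) = sqrt(2)*sqrt(P) (X(P) = sqrt(2*P) = sqrt(2)*sqrt(P))
I(C, T) = -3 + sqrt(C**2 + T**2)
448 - I(-46, X(U)) = 448 - (-3 + sqrt((-46)**2 + (sqrt(2)*sqrt(-18/7))**2)) = 448 - (-3 + sqrt(2116 + (sqrt(2)*(3*I*sqrt(14)/7))**2)) = 448 - (-3 + sqrt(2116 + (6*I*sqrt(7)/7)**2)) = 448 - (-3 + sqrt(2116 - 36/7)) = 448 - (-3 + sqrt(14776/7)) = 448 - (-3 + 2*sqrt(25858)/7) = 448 + (3 - 2*sqrt(25858)/7) = 451 - 2*sqrt(25858)/7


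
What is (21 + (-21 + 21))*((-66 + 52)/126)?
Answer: -7/3 ≈ -2.3333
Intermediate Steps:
(21 + (-21 + 21))*((-66 + 52)/126) = (21 + 0)*(-14*1/126) = 21*(-⅑) = -7/3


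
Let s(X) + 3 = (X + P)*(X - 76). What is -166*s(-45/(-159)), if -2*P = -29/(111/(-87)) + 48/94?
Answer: -693644165377/4884851 ≈ -1.4200e+5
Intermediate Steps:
P = -40415/3478 (P = -(-29/(111/(-87)) + 48/94)/2 = -(-29/(111*(-1/87)) + 48*(1/94))/2 = -(-29/(-37/29) + 24/47)/2 = -(-29*(-29/37) + 24/47)/2 = -(841/37 + 24/47)/2 = -½*40415/1739 = -40415/3478 ≈ -11.620)
s(X) = -3 + (-76 + X)*(-40415/3478 + X) (s(X) = -3 + (X - 40415/3478)*(X - 76) = -3 + (-40415/3478 + X)*(-76 + X) = -3 + (-76 + X)*(-40415/3478 + X))
-166*s(-45/(-159)) = -166*(1530553/1739 + (-45/(-159))² - (-13713435)/(3478*(-159))) = -166*(1530553/1739 + (-45*(-1/159))² - (-13713435)*(-1)/(3478*159)) = -166*(1530553/1739 + (15/53)² - 304743/3478*15/53) = -166*(1530553/1739 + 225/2809 - 4571145/184334) = -166*8357158619/9769702 = -693644165377/4884851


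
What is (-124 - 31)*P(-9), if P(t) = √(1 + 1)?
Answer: -155*√2 ≈ -219.20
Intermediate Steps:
P(t) = √2
(-124 - 31)*P(-9) = (-124 - 31)*√2 = -155*√2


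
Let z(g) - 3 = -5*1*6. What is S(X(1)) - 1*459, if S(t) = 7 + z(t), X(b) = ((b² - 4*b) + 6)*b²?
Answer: -479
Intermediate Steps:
z(g) = -27 (z(g) = 3 - 5*1*6 = 3 - 5*6 = 3 - 30 = -27)
X(b) = b²*(6 + b² - 4*b) (X(b) = (6 + b² - 4*b)*b² = b²*(6 + b² - 4*b))
S(t) = -20 (S(t) = 7 - 27 = -20)
S(X(1)) - 1*459 = -20 - 1*459 = -20 - 459 = -479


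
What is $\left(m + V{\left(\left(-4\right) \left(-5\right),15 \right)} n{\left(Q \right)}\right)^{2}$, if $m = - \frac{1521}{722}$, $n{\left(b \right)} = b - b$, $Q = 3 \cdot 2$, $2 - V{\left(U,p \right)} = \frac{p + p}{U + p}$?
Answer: $\frac{2313441}{521284} \approx 4.438$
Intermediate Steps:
$V{\left(U,p \right)} = 2 - \frac{2 p}{U + p}$ ($V{\left(U,p \right)} = 2 - \frac{p + p}{U + p} = 2 - \frac{2 p}{U + p}$)
$Q = 6$
$n{\left(b \right)} = 0$
$m = - \frac{1521}{722}$ ($m = \left(-1521\right) \frac{1}{722} = - \frac{1521}{722} \approx -2.1066$)
$\left(m + V{\left(\left(-4\right) \left(-5\right),15 \right)} n{\left(Q \right)}\right)^{2} = \left(- \frac{1521}{722} + \frac{2 \left(\left(-4\right) \left(-5\right)\right)}{\left(-4\right) \left(-5\right) + 15} \cdot 0\right)^{2} = \left(- \frac{1521}{722} + 2 \cdot 20 \frac{1}{20 + 15} \cdot 0\right)^{2} = \left(- \frac{1521}{722} + 2 \cdot 20 \cdot \frac{1}{35} \cdot 0\right)^{2} = \left(- \frac{1521}{722} + \frac{8}{7} \cdot 0\right)^{2} = \left(- \frac{1521}{722} + 0\right)^{2} = \left(- \frac{1521}{722}\right)^{2} = \frac{2313441}{521284}$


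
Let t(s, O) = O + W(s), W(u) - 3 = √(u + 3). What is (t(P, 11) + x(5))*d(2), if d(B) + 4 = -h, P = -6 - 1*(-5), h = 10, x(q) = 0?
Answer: -196 - 14*√2 ≈ -215.80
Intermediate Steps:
P = -1 (P = -6 + 5 = -1)
W(u) = 3 + √(3 + u) (W(u) = 3 + √(u + 3) = 3 + √(3 + u))
d(B) = -14 (d(B) = -4 - 1*10 = -4 - 10 = -14)
t(s, O) = 3 + O + √(3 + s) (t(s, O) = O + (3 + √(3 + s)) = 3 + O + √(3 + s))
(t(P, 11) + x(5))*d(2) = ((3 + 11 + √(3 - 1)) + 0)*(-14) = ((3 + 11 + √2) + 0)*(-14) = ((14 + √2) + 0)*(-14) = (14 + √2)*(-14) = -196 - 14*√2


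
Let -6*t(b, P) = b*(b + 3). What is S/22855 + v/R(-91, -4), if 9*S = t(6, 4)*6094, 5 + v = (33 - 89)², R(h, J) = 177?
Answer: 70480367/4045335 ≈ 17.423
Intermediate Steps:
t(b, P) = -b*(3 + b)/6 (t(b, P) = -b*(b + 3)/6 = -b*(3 + b)/6)
v = 3131 (v = -5 + (33 - 89)² = -5 + (-56)² = -5 + 3136 = 3131)
S = -6094 (S = (-⅙*6*(3 + 6)*6094)/9 = (-⅙*6*9*6094)/9 = (-9*6094)/9 = (⅑)*(-54846) = -6094)
S/22855 + v/R(-91, -4) = -6094/22855 + 3131/177 = 70480367/4045335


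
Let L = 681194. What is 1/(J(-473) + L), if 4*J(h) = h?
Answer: 4/2724303 ≈ 1.4683e-6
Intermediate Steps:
J(h) = h/4
1/(J(-473) + L) = 1/((1/4)*(-473) + 681194) = 1/(-473/4 + 681194) = 1/(2724303/4) = 4/2724303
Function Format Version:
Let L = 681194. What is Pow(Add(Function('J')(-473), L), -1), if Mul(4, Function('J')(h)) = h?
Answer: Rational(4, 2724303) ≈ 1.4683e-6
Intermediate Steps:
Function('J')(h) = Mul(Rational(1, 4), h)
Pow(Add(Function('J')(-473), L), -1) = Pow(Add(Mul(Rational(1, 4), -473), 681194), -1) = Pow(Add(Rational(-473, 4), 681194), -1) = Pow(Rational(2724303, 4), -1) = Rational(4, 2724303)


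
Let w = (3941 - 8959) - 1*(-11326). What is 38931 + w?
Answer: 45239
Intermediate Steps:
w = 6308 (w = -5018 + 11326 = 6308)
38931 + w = 38931 + 6308 = 45239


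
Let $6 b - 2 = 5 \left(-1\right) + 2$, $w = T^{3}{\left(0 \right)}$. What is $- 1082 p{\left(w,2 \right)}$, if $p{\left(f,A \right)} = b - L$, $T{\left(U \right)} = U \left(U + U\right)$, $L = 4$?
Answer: $\frac{13525}{3} \approx 4508.3$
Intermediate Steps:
$T{\left(U \right)} = 2 U^{2}$ ($T{\left(U \right)} = U 2 U = 2 U^{2}$)
$w = 0$ ($w = \left(2 \cdot 0^{2}\right)^{3} = \left(2 \cdot 0\right)^{3} = 0^{3} = 0$)
$b = - \frac{1}{6}$ ($b = \frac{1}{3} + \frac{5 \left(-1\right) + 2}{6} = \frac{1}{3} + \frac{-5 + 2}{6} = \frac{1}{3} + \frac{1}{6} \left(-3\right) = \frac{1}{3} - \frac{1}{2} = - \frac{1}{6} \approx -0.16667$)
$p{\left(f,A \right)} = - \frac{25}{6}$ ($p{\left(f,A \right)} = - \frac{1}{6} - 4 = - \frac{25}{6}$)
$- 1082 p{\left(w,2 \right)} = \left(-1082\right) \left(- \frac{25}{6}\right) = \frac{13525}{3}$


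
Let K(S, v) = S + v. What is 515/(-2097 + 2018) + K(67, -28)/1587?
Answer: -271408/41791 ≈ -6.4944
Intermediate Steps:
515/(-2097 + 2018) + K(67, -28)/1587 = 515/(-2097 + 2018) + (67 - 28)/1587 = 515/(-79) + 39*(1/1587) = 515*(-1/79) + 13/529 = -515/79 + 13/529 = -271408/41791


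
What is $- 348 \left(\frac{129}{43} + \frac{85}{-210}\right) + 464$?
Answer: $- \frac{3074}{7} \approx -439.14$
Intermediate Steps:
$- 348 \left(\frac{129}{43} + \frac{85}{-210}\right) + 464 = - 348 \left(129 \cdot \frac{1}{43} + 85 \left(- \frac{1}{210}\right)\right) + 464 = - 348 \left(3 - \frac{17}{42}\right) + 464 = \left(-348\right) \frac{109}{42} + 464 = - \frac{6322}{7} + 464 = - \frac{3074}{7}$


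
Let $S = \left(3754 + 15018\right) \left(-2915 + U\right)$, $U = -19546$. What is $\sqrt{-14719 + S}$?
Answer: $i \sqrt{421652611} \approx 20534.0 i$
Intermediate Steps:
$S = -421637892$ ($S = \left(3754 + 15018\right) \left(-2915 - 19546\right) = 18772 \left(-22461\right) = -421637892$)
$\sqrt{-14719 + S} = \sqrt{-14719 - 421637892} = \sqrt{-421652611} = i \sqrt{421652611}$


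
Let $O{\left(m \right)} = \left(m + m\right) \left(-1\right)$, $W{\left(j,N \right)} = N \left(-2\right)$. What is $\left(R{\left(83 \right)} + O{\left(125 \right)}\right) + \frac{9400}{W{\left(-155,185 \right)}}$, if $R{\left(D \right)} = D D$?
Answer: $\frac{244703}{37} \approx 6613.6$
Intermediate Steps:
$W{\left(j,N \right)} = - 2 N$
$R{\left(D \right)} = D^{2}$
$O{\left(m \right)} = - 2 m$ ($O{\left(m \right)} = 2 m \left(-1\right) = - 2 m$)
$\left(R{\left(83 \right)} + O{\left(125 \right)}\right) + \frac{9400}{W{\left(-155,185 \right)}} = \left(83^{2} - 250\right) + \frac{9400}{\left(-2\right) 185} = \left(6889 - 250\right) + \frac{9400}{-370} = 6639 + 9400 \left(- \frac{1}{370}\right) = 6639 - \frac{940}{37} = \frac{244703}{37}$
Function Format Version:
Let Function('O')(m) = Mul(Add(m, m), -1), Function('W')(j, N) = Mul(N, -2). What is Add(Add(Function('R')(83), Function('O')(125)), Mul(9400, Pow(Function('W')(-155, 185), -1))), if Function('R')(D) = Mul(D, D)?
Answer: Rational(244703, 37) ≈ 6613.6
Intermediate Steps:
Function('W')(j, N) = Mul(-2, N)
Function('R')(D) = Pow(D, 2)
Function('O')(m) = Mul(-2, m) (Function('O')(m) = Mul(Mul(2, m), -1) = Mul(-2, m))
Add(Add(Function('R')(83), Function('O')(125)), Mul(9400, Pow(Function('W')(-155, 185), -1))) = Add(Add(Pow(83, 2), Mul(-2, 125)), Mul(9400, Pow(Mul(-2, 185), -1))) = Add(Add(6889, -250), Mul(9400, Pow(-370, -1))) = Add(6639, Mul(9400, Rational(-1, 370))) = Add(6639, Rational(-940, 37)) = Rational(244703, 37)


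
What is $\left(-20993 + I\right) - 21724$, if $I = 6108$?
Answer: $-36609$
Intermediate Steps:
$\left(-20993 + I\right) - 21724 = \left(-20993 + 6108\right) - 21724 = -14885 - 21724 = -36609$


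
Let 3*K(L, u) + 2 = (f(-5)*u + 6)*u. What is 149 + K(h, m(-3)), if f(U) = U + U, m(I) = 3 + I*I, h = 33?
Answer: -923/3 ≈ -307.67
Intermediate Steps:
m(I) = 3 + I**2
f(U) = 2*U
K(L, u) = -2/3 + u*(6 - 10*u)/3 (K(L, u) = -2/3 + (((2*(-5))*u + 6)*u)/3 = -2/3 + ((-10*u + 6)*u)/3 = -2/3 + ((6 - 10*u)*u)/3 = -2/3 + (u*(6 - 10*u))/3 = -2/3 + u*(6 - 10*u)/3)
149 + K(h, m(-3)) = 149 + (-2/3 + 2*(3 + (-3)**2) - 10*(3 + (-3)**2)**2/3) = 149 + (-2/3 + 2*(3 + 9) - 10*(3 + 9)**2/3) = 149 + (-2/3 + 2*12 - 10/3*12**2) = 149 + (-2/3 + 24 - 10/3*144) = 149 + (-2/3 + 24 - 480) = 149 - 1370/3 = -923/3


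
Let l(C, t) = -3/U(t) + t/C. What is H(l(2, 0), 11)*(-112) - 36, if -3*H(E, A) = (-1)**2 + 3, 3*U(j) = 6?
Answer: 340/3 ≈ 113.33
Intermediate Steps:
U(j) = 2 (U(j) = (1/3)*6 = 2)
l(C, t) = -3/2 + t/C
H(E, A) = -4/3 (H(E, A) = -((-1)**2 + 3)/3 = -(1 + 3)/3 = -1/3*4 = -4/3)
H(l(2, 0), 11)*(-112) - 36 = -4/3*(-112) - 36 = 448/3 - 36 = 340/3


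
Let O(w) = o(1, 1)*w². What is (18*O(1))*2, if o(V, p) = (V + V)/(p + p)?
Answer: 36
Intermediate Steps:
o(V, p) = V/p (o(V, p) = (2*V)/((2*p)) = (2*V)*(1/(2*p)) = V/p)
O(w) = w² (O(w) = (1/1)*w² = (1*1)*w² = 1*w² = w²)
(18*O(1))*2 = (18*1²)*2 = (18*1)*2 = 18*2 = 36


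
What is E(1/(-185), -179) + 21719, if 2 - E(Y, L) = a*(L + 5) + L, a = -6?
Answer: 20856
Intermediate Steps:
E(Y, L) = 32 + 5*L (E(Y, L) = 2 - (-6*(L + 5) + L) = 2 - (-6*(5 + L) + L) = 2 - ((-30 - 6*L) + L) = 2 - (-30 - 5*L) = 2 + (30 + 5*L) = 32 + 5*L)
E(1/(-185), -179) + 21719 = (32 + 5*(-179)) + 21719 = (32 - 895) + 21719 = -863 + 21719 = 20856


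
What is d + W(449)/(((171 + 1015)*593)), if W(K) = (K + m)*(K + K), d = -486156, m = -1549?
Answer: -170956765144/351649 ≈ -4.8616e+5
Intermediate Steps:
W(K) = 2*K*(-1549 + K) (W(K) = (K - 1549)*(K + K) = (-1549 + K)*(2*K) = 2*K*(-1549 + K))
d + W(449)/(((171 + 1015)*593)) = -486156 + (2*449*(-1549 + 449))/(((171 + 1015)*593)) = -486156 + (2*449*(-1100))/((1186*593)) = -486156 - 987800/703298 = -486156 - 987800*1/703298 = -486156 - 493900/351649 = -170956765144/351649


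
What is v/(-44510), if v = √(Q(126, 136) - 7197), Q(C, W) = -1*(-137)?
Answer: -I*√1765/22255 ≈ -0.0018878*I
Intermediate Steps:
Q(C, W) = 137
v = 2*I*√1765 (v = √(137 - 7197) = √(-7060) = 2*I*√1765 ≈ 84.024*I)
v/(-44510) = (2*I*√1765)/(-44510) = (2*I*√1765)*(-1/44510) = -I*√1765/22255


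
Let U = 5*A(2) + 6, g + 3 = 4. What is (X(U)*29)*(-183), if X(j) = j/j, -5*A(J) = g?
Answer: -5307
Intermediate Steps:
g = 1 (g = -3 + 4 = 1)
A(J) = -⅕ (A(J) = -⅕*1 = -⅕)
U = 5 (U = 5*(-⅕) + 6 = -1 + 6 = 5)
X(j) = 1
(X(U)*29)*(-183) = (1*29)*(-183) = 29*(-183) = -5307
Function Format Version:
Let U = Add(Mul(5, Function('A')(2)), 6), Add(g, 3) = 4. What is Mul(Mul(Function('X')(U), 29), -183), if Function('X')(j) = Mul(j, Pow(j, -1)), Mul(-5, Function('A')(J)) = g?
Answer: -5307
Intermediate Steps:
g = 1 (g = Add(-3, 4) = 1)
Function('A')(J) = Rational(-1, 5) (Function('A')(J) = Mul(Rational(-1, 5), 1) = Rational(-1, 5))
U = 5 (U = Add(Mul(5, Rational(-1, 5)), 6) = Add(-1, 6) = 5)
Function('X')(j) = 1
Mul(Mul(Function('X')(U), 29), -183) = Mul(Mul(1, 29), -183) = Mul(29, -183) = -5307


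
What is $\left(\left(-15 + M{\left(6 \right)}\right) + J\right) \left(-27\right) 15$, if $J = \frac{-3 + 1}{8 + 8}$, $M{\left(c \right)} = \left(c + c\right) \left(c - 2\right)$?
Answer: $- \frac{106515}{8} \approx -13314.0$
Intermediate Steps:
$M{\left(c \right)} = 2 c \left(-2 + c\right)$
$J = - \frac{1}{8}$ ($J = - \frac{2}{16} = \left(-2\right) \frac{1}{16} = - \frac{1}{8} \approx -0.125$)
$\left(\left(-15 + M{\left(6 \right)}\right) + J\right) \left(-27\right) 15 = \left(\left(-15 + 2 \cdot 6 \left(-2 + 6\right)\right) - \frac{1}{8}\right) \left(-27\right) 15 = \left(\left(-15 + 2 \cdot 6 \cdot 4\right) - \frac{1}{8}\right) \left(-27\right) 15 = \left(\left(-15 + 48\right) - \frac{1}{8}\right) \left(-27\right) 15 = \left(33 - \frac{1}{8}\right) \left(-27\right) 15 = \frac{263}{8} \left(-27\right) 15 = \left(- \frac{7101}{8}\right) 15 = - \frac{106515}{8}$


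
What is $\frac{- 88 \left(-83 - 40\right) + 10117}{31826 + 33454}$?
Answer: $\frac{20941}{65280} \approx 0.32079$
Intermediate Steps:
$\frac{- 88 \left(-83 - 40\right) + 10117}{31826 + 33454} = \frac{\left(-88\right) \left(-123\right) + 10117}{65280} = \left(10824 + 10117\right) \frac{1}{65280} = 20941 \cdot \frac{1}{65280} = \frac{20941}{65280}$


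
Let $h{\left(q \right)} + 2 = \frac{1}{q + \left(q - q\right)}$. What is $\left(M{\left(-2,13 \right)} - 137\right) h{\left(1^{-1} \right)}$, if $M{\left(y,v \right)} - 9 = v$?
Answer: $115$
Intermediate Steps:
$M{\left(y,v \right)} = 9 + v$
$h{\left(q \right)} = -2 + \frac{1}{q}$ ($h{\left(q \right)} = -2 + \frac{1}{q + \left(q - q\right)} = -2 + \frac{1}{q + 0} = -2 + \frac{1}{q}$)
$\left(M{\left(-2,13 \right)} - 137\right) h{\left(1^{-1} \right)} = \left(\left(9 + 13\right) - 137\right) \left(-2 + \frac{1}{1^{-1}}\right) = \left(22 - 137\right) \left(-2 + 1^{-1}\right) = - 115 \left(-2 + 1\right) = \left(-115\right) \left(-1\right) = 115$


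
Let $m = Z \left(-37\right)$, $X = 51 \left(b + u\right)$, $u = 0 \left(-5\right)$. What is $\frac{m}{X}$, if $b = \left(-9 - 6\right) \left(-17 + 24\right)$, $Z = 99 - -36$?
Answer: $\frac{111}{119} \approx 0.93277$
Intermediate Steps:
$u = 0$
$Z = 135$ ($Z = 99 + 36 = 135$)
$b = -105$ ($b = \left(-15\right) 7 = -105$)
$X = -5355$ ($X = 51 \left(-105 + 0\right) = 51 \left(-105\right) = -5355$)
$m = -4995$ ($m = 135 \left(-37\right) = -4995$)
$\frac{m}{X} = - \frac{4995}{-5355} = \left(-4995\right) \left(- \frac{1}{5355}\right) = \frac{111}{119}$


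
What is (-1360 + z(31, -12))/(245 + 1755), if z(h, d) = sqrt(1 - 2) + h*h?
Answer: -399/2000 + I/2000 ≈ -0.1995 + 0.0005*I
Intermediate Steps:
z(h, d) = I + h**2 (z(h, d) = sqrt(-1) + h**2 = I + h**2)
(-1360 + z(31, -12))/(245 + 1755) = (-1360 + (I + 31**2))/(245 + 1755) = (-1360 + (I + 961))/2000 = (-1360 + (961 + I))*(1/2000) = (-399 + I)*(1/2000) = -399/2000 + I/2000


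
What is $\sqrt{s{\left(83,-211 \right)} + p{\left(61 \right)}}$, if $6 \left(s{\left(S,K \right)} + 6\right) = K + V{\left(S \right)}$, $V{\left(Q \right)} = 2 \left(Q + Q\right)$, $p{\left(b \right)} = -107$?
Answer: $\frac{i \sqrt{3342}}{6} \approx 9.635 i$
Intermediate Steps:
$V{\left(Q \right)} = 4 Q$ ($V{\left(Q \right)} = 2 \cdot 2 Q = 4 Q$)
$s{\left(S,K \right)} = -6 + \frac{K}{6} + \frac{2 S}{3}$ ($s{\left(S,K \right)} = -6 + \frac{K + 4 S}{6} = -6 + \left(\frac{K}{6} + \frac{2 S}{3}\right) = -6 + \frac{K}{6} + \frac{2 S}{3}$)
$\sqrt{s{\left(83,-211 \right)} + p{\left(61 \right)}} = \sqrt{\left(-6 + \frac{1}{6} \left(-211\right) + \frac{2}{3} \cdot 83\right) - 107} = \sqrt{\left(-6 - \frac{211}{6} + \frac{166}{3}\right) - 107} = \sqrt{\frac{85}{6} - 107} = \sqrt{- \frac{557}{6}} = \frac{i \sqrt{3342}}{6}$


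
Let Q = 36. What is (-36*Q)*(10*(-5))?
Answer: 64800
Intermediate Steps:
(-36*Q)*(10*(-5)) = (-36*36)*(10*(-5)) = -1296*(-50) = 64800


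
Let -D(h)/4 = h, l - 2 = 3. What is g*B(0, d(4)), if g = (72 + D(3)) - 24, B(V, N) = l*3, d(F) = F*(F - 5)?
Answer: 540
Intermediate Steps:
l = 5 (l = 2 + 3 = 5)
D(h) = -4*h
d(F) = F*(-5 + F)
B(V, N) = 15 (B(V, N) = 5*3 = 15)
g = 36 (g = (72 - 4*3) - 24 = (72 - 12) - 24 = 60 - 24 = 36)
g*B(0, d(4)) = 36*15 = 540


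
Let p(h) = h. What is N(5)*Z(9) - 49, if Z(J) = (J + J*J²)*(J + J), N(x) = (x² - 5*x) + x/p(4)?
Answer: 16556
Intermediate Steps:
N(x) = x² - 19*x/4 (N(x) = (x² - 5*x) + x/4 = x² - 19*x/4)
Z(J) = 2*J*(J + J³) (Z(J) = (J + J³)*(2*J) = 2*J*(J + J³))
N(5)*Z(9) - 49 = ((¼)*5*(-19 + 4*5))*(2*9²*(1 + 9²)) - 49 = ((¼)*5*(-19 + 20))*(2*81*(1 + 81)) - 49 = ((¼)*5*1)*(2*81*82) - 49 = (5/4)*13284 - 49 = 16605 - 49 = 16556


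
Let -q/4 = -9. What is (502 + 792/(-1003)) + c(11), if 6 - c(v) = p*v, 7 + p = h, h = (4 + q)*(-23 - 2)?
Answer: 11618963/1003 ≈ 11584.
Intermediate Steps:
q = 36 (q = -4*(-9) = 36)
h = -1000 (h = (4 + 36)*(-23 - 2) = 40*(-25) = -1000)
p = -1007 (p = -7 - 1000 = -1007)
c(v) = 6 + 1007*v (c(v) = 6 - (-1007)*v = 6 + 1007*v)
(502 + 792/(-1003)) + c(11) = (502 + 792/(-1003)) + (6 + 1007*11) = (502 + 792*(-1/1003)) + (6 + 11077) = (502 - 792/1003) + 11083 = 502714/1003 + 11083 = 11618963/1003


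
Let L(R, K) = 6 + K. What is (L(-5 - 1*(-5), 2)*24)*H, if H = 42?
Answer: 8064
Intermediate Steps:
(L(-5 - 1*(-5), 2)*24)*H = ((6 + 2)*24)*42 = (8*24)*42 = 192*42 = 8064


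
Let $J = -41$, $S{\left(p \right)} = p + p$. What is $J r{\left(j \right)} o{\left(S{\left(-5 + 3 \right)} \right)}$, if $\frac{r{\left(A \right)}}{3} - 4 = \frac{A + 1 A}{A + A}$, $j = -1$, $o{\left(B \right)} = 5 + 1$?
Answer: $-3690$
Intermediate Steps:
$S{\left(p \right)} = 2 p$
$o{\left(B \right)} = 6$
$r{\left(A \right)} = 15$ ($r{\left(A \right)} = 12 + 3 \frac{A + 1 A}{A + A} = 12 + 3 \frac{A + A}{2 A} = 12 + 3 \cdot 2 A \frac{1}{2 A} = 12 + 3 \cdot 1 = 12 + 3 = 15$)
$J r{\left(j \right)} o{\left(S{\left(-5 + 3 \right)} \right)} = \left(-41\right) 15 \cdot 6 = \left(-615\right) 6 = -3690$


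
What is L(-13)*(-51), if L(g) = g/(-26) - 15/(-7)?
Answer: -1887/14 ≈ -134.79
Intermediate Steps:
L(g) = 15/7 - g/26 (L(g) = g*(-1/26) - 15*(-⅐) = -g/26 + 15/7 = 15/7 - g/26)
L(-13)*(-51) = (15/7 - 1/26*(-13))*(-51) = (15/7 + ½)*(-51) = (37/14)*(-51) = -1887/14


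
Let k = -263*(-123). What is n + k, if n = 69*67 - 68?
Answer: 36904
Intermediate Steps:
k = 32349
n = 4555 (n = 4623 - 68 = 4555)
n + k = 4555 + 32349 = 36904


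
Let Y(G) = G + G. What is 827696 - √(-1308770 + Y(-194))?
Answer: 827696 - 3*I*√145462 ≈ 8.277e+5 - 1144.2*I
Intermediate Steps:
Y(G) = 2*G
827696 - √(-1308770 + Y(-194)) = 827696 - √(-1308770 + 2*(-194)) = 827696 - √(-1308770 - 388) = 827696 - √(-1309158) = 827696 - 3*I*√145462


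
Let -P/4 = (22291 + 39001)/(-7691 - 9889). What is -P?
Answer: -61292/4395 ≈ -13.946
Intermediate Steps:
P = 61292/4395 (P = -4*(22291 + 39001)/(-7691 - 9889) = -245168/(-17580) = -245168*(-1)/17580 = -4*(-15323/4395) = 61292/4395 ≈ 13.946)
-P = -1*61292/4395 = -61292/4395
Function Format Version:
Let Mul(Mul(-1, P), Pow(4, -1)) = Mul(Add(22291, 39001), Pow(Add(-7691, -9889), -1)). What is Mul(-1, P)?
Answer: Rational(-61292, 4395) ≈ -13.946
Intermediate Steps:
P = Rational(61292, 4395) (P = Mul(-4, Mul(Add(22291, 39001), Pow(Add(-7691, -9889), -1))) = Mul(-4, Mul(61292, Pow(-17580, -1))) = Mul(-4, Mul(61292, Rational(-1, 17580))) = Mul(-4, Rational(-15323, 4395)) = Rational(61292, 4395) ≈ 13.946)
Mul(-1, P) = Mul(-1, Rational(61292, 4395)) = Rational(-61292, 4395)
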